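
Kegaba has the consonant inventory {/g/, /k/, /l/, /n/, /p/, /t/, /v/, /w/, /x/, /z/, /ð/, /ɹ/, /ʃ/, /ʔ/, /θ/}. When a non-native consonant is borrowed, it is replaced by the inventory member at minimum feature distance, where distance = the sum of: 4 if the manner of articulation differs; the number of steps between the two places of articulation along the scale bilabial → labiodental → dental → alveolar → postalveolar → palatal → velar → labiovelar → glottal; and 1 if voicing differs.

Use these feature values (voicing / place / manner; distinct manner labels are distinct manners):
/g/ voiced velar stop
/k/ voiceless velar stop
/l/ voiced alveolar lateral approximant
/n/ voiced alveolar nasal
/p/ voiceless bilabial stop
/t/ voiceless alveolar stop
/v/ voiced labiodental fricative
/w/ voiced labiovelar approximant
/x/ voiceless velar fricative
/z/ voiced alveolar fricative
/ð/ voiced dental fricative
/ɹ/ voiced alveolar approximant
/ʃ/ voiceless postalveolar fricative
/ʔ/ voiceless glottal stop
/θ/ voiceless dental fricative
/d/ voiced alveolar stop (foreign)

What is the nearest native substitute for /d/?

/t/ is closest: same manner (stop), place distance 0 (alveolar→alveolar), voicing differs (+1); total 1. Next closest is /g/ at distance 3.

t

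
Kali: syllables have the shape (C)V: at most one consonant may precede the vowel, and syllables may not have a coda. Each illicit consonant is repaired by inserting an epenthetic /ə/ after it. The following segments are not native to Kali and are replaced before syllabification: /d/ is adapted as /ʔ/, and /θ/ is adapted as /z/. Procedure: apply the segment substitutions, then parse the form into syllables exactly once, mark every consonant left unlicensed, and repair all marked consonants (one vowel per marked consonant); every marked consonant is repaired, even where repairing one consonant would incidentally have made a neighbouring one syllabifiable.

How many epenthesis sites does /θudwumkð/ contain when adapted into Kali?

After substitution the input is /zuʔwumkð/.
The unsyllabifiable consonants are /ʔ/, /m/, /k/, /ð/; each receives one epenthetic vowel.

4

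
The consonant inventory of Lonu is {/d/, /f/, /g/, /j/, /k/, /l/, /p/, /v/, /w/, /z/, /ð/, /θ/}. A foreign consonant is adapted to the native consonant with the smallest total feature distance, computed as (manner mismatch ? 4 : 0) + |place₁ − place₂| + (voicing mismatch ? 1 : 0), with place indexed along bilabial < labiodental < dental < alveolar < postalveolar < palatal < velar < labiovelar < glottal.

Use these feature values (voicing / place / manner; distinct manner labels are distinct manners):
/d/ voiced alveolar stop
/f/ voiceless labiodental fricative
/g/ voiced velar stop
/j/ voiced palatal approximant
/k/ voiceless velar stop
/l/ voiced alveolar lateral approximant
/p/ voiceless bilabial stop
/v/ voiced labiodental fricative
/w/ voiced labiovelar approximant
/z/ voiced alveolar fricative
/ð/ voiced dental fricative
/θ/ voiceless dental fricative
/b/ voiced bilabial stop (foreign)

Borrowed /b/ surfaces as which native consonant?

p

/p/ is closest: same manner (stop), place distance 0 (bilabial→bilabial), voicing differs (+1); total 1. Next closest is /d/ at distance 3.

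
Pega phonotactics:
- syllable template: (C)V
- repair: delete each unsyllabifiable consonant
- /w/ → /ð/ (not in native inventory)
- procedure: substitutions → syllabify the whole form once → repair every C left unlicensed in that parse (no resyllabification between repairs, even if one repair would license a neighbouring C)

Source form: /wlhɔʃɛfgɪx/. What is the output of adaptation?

Substitution: /w/ → /ð/, giving /ðlhɔʃɛfgɪx/.
Under (C)V, the unsyllabifiable consonants are /ð/, /l/, /f/, /x/ (no codas are permitted; onsets are limited to one consonant).
Deleting the stranded consonants removes /ð/, /l/, /f/, /x/.

hɔʃɛgɪ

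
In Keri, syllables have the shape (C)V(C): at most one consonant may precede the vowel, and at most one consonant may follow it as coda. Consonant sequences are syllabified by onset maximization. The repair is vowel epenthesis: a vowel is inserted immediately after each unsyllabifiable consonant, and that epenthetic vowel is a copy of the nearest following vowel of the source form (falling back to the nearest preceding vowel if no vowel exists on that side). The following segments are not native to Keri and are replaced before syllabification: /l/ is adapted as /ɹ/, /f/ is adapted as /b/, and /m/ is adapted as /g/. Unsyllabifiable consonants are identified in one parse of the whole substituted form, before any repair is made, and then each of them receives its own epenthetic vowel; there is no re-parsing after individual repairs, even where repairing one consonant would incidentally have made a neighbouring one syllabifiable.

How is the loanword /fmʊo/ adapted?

Substitution: /f/ → /b/, /m/ → /g/, giving /bgʊo/.
Under (C)V(C), the unsyllabifiable consonants are /b/ (at most one coda consonant is licensed; onsets are limited to one consonant).
Each unlicensed consonant becomes the onset of a new syllable: /b/ → /bʊ/.

bʊgʊo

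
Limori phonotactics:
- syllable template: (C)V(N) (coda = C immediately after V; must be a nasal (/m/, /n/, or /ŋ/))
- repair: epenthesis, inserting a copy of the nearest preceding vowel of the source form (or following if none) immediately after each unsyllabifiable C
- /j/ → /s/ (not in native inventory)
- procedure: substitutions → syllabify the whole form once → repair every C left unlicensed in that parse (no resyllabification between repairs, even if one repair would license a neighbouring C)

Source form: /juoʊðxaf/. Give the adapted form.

Substitution: /j/ → /s/, giving /suoʊðxaf/.
The consonants /ð/, /f/ cannot be parsed into a legal (C)V(N) syllable (only a nasal (/m/, /n/, or /ŋ/) is licensed in coda position; onsets are limited to one consonant).
Epenthesis after each stranded consonant: /ð/ → /ðʊ/, /f/ → /fa/.

suoʊðʊxafa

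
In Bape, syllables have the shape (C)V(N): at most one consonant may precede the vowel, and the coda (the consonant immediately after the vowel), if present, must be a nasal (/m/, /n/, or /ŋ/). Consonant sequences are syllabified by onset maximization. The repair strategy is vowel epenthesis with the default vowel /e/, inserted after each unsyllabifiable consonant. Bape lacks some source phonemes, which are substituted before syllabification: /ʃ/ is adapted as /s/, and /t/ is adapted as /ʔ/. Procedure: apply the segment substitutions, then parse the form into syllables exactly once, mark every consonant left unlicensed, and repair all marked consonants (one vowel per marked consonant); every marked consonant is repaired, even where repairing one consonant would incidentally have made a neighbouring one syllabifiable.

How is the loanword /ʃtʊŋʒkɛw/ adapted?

seʔʊŋʒekɛwe

Substitution: /ʃ/ → /s/, /t/ → /ʔ/, giving /sʔʊŋʒkɛw/.
The consonants /s/, /ʒ/, /w/ cannot be parsed into a legal (C)V(N) syllable (only a nasal (/m/, /n/, or /ŋ/) is licensed in coda position; onsets are limited to one consonant).
Each unlicensed consonant becomes the onset of a new syllable: /s/ → /se/, /ʒ/ → /ʒe/, /w/ → /we/.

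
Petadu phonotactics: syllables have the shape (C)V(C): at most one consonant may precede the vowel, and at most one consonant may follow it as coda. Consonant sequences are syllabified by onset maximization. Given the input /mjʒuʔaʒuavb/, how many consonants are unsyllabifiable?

Syllabifying with onset maximization leaves /m/, /j/, /b/ stranded (at most one coda consonant is licensed; onsets are limited to one consonant).

3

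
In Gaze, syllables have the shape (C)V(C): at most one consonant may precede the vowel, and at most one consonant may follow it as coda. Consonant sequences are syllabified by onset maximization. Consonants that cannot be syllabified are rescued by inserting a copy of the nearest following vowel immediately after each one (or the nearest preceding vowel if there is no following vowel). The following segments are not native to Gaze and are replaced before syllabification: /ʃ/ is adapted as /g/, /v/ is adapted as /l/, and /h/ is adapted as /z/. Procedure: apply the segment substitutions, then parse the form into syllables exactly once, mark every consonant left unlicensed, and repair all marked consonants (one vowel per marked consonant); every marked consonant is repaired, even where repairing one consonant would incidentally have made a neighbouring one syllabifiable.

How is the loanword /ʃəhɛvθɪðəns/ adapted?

gəzɛlθɪðənsə

Substitution: /ʃ/ → /g/, /h/ → /z/, /v/ → /l/, giving /gəzɛlθɪðəns/.
The consonants /s/ cannot be parsed into a legal (C)V(C) syllable (at most one coda consonant is licensed; onsets are limited to one consonant).
Inserting the epenthetic vowel yields /s/ → /sə/.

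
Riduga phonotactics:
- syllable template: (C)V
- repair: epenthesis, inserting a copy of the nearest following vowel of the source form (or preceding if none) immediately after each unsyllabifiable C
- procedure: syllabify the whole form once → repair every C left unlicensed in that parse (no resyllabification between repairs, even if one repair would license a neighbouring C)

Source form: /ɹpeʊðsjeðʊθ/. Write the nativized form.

Syllabifying with onset maximization leaves /ɹ/, /ð/, /s/, /θ/ stranded (no codas are permitted; onsets are limited to one consonant).
Each unlicensed consonant becomes the onset of a new syllable: /ɹ/ → /ɹe/, /ð/ → /ðe/, /s/ → /se/, /θ/ → /θʊ/.

ɹepeʊðesejeðʊθʊ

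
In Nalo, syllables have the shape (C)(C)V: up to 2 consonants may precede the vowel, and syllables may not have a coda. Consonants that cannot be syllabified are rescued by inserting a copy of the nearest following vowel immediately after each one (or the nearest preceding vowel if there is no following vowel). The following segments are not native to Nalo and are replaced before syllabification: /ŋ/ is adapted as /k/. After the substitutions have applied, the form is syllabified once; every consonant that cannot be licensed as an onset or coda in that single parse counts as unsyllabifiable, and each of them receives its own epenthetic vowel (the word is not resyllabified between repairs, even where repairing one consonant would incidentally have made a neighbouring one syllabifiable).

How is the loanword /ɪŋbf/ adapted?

ɪkɪbɪfɪ

Substitution: /ŋ/ → /k/, giving /ɪkbf/.
Under (C)(C)V, the unsyllabifiable consonants are /k/, /b/, /f/ (no codas are permitted; onsets may contain at most 2 consonants).
Epenthesis after each stranded consonant: /k/ → /kɪ/, /b/ → /bɪ/, /f/ → /fɪ/.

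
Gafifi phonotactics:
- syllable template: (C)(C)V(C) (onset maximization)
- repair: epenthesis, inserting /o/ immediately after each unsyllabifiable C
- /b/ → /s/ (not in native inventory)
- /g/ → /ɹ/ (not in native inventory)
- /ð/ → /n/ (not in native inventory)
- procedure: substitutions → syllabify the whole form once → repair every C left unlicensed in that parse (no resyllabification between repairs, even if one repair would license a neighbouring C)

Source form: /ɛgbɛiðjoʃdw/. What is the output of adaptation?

Substitution: /g/ → /ɹ/, /b/ → /s/, /ð/ → /n/, giving /ɛɹsɛinjoʃdw/.
Syllabifying with onset maximization leaves /d/, /w/ stranded (at most one coda consonant is licensed; onsets may contain at most 2 consonants).
Each unlicensed consonant becomes the onset of a new syllable: /d/ → /do/, /w/ → /wo/.

ɛɹsɛinjoʃdowo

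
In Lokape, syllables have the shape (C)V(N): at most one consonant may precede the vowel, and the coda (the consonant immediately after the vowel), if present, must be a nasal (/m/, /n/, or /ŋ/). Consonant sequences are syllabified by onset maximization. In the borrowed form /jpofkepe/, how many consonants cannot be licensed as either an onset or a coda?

Under (C)V(N), the unsyllabifiable consonants are /j/, /f/ (only a nasal (/m/, /n/, or /ŋ/) is licensed in coda position; onsets are limited to one consonant).

2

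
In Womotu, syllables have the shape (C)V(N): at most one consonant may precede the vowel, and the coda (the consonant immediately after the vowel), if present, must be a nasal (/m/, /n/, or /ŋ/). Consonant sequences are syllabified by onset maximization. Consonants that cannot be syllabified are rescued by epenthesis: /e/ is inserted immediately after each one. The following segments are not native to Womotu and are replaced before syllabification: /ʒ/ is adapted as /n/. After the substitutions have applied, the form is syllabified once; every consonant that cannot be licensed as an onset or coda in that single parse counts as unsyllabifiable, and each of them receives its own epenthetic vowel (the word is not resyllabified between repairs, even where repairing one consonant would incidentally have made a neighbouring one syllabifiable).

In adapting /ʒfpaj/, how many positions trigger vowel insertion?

After substitution the input is /nfpaj/.
The unsyllabifiable consonants are /n/, /f/, /j/; each receives one epenthetic vowel.

3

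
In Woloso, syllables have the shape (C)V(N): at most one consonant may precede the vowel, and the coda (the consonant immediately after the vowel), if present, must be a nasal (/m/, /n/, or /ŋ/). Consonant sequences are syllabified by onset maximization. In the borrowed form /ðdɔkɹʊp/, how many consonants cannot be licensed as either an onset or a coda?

3

Under (C)V(N), the unsyllabifiable consonants are /ð/, /k/, /p/ (only a nasal (/m/, /n/, or /ŋ/) is licensed in coda position; onsets are limited to one consonant).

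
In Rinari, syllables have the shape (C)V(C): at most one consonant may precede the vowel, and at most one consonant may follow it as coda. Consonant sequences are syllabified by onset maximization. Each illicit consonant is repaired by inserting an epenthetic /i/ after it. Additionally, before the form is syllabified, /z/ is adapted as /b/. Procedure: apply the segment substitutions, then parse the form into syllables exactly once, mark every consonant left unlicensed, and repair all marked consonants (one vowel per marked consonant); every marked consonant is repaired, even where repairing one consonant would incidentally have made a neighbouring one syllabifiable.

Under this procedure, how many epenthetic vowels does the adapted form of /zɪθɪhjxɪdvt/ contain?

3

After substitution the input is /bɪθɪhjxɪdvt/.
The unsyllabifiable consonants are /j/, /v/, /t/; each receives one epenthetic vowel.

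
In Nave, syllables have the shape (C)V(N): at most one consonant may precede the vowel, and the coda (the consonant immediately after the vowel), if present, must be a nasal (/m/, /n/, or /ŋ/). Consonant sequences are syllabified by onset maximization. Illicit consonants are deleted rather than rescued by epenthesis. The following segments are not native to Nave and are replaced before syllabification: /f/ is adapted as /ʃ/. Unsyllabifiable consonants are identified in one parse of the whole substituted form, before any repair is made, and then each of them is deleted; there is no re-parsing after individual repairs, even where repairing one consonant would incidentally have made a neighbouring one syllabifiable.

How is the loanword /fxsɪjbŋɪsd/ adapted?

Substitution: /f/ → /ʃ/, giving /ʃxsɪjbŋɪsd/.
Under (C)V(N), the unsyllabifiable consonants are /ʃ/, /x/, /j/, /b/, /s/, /d/ (only a nasal (/m/, /n/, or /ŋ/) is licensed in coda position; onsets are limited to one consonant).
Each unlicensed consonant is deleted: /ʃ/, /x/, /j/, /b/, /s/, /d/.

sɪŋɪ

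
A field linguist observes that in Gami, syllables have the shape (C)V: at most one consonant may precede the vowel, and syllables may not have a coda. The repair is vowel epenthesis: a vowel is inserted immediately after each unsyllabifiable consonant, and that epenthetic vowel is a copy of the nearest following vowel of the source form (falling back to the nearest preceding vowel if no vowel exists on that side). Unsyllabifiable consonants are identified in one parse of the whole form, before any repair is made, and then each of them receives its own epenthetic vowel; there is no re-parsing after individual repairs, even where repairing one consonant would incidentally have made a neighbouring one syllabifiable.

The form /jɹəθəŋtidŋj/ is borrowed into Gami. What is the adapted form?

The consonants /j/, /ŋ/, /d/, /ŋ/, /j/ cannot be parsed into a legal (C)V syllable (no codas are permitted; onsets are limited to one consonant).
Each unlicensed consonant becomes the onset of a new syllable: /j/ → /jə/, /ŋ/ → /ŋi/, /d/ → /di/, /ŋ/ → /ŋi/, /j/ → /ji/.

jəɹəθəŋitidiŋiji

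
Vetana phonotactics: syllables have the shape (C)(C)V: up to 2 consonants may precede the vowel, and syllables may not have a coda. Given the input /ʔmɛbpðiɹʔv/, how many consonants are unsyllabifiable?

Under (C)(C)V, the unsyllabifiable consonants are /b/, /ɹ/, /ʔ/, /v/ (no codas are permitted; onsets may contain at most 2 consonants).

4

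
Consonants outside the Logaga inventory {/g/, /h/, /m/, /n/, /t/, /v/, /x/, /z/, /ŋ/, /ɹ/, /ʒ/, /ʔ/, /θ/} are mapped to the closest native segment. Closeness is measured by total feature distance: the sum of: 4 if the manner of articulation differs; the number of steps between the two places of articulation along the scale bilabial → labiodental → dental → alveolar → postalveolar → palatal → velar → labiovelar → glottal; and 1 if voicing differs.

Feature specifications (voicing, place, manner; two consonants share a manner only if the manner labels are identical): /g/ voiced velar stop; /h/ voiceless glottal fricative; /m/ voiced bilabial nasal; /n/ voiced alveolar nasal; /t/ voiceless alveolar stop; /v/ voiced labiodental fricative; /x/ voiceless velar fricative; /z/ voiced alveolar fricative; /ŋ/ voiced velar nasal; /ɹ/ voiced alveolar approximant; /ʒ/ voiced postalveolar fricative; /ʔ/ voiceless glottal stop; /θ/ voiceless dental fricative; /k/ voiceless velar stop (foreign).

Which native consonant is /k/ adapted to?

/g/ is closest: same manner (stop), place distance 0 (velar→velar), voicing differs (+1); total 1. Next closest is /ʔ/ at distance 2.

g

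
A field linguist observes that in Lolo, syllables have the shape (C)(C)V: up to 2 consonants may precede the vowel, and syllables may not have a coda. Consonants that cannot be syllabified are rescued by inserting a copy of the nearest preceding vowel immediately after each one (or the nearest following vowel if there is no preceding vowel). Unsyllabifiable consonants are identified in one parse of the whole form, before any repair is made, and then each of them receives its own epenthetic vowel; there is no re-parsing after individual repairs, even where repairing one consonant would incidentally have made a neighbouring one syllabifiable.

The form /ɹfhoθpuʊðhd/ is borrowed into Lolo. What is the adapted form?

ɹofhoθpuʊðʊhʊdʊ

The consonants /ɹ/, /ð/, /h/, /d/ cannot be parsed into a legal (C)(C)V syllable (no codas are permitted; onsets may contain at most 2 consonants).
Each unlicensed consonant becomes the onset of a new syllable: /ɹ/ → /ɹo/, /ð/ → /ðʊ/, /h/ → /hʊ/, /d/ → /dʊ/.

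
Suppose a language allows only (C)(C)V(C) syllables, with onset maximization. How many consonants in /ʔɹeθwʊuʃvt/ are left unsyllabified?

2

Under (C)(C)V(C), the unsyllabifiable consonants are /v/, /t/ (at most one coda consonant is licensed; onsets may contain at most 2 consonants).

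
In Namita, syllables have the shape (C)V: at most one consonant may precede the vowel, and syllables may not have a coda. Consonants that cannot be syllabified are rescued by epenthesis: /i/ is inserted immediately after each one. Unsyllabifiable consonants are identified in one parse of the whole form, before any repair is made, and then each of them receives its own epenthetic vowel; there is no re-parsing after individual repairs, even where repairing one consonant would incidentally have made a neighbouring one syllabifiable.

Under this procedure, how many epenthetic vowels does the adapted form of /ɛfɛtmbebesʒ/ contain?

4

The unsyllabifiable consonants are /t/, /m/, /s/, /ʒ/; each receives one epenthetic vowel.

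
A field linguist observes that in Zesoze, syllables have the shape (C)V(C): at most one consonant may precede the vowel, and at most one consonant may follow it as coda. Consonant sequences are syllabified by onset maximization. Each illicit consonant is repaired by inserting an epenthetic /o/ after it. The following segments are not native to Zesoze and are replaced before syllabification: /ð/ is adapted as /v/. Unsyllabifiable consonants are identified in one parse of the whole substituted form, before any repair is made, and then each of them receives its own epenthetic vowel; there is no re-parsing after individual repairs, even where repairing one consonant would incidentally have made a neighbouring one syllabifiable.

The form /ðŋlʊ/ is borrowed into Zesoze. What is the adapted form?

voŋolʊ

Substitution: /ð/ → /v/, giving /vŋlʊ/.
Syllabifying with onset maximization leaves /v/, /ŋ/ stranded (at most one coda consonant is licensed; onsets are limited to one consonant).
Each unlicensed consonant becomes the onset of a new syllable: /v/ → /vo/, /ŋ/ → /ŋo/.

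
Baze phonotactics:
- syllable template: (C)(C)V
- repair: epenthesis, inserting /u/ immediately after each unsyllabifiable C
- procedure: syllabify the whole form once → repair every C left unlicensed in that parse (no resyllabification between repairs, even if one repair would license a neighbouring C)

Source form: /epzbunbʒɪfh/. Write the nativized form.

epuzbunubʒɪfuhu

The consonants /p/, /n/, /f/, /h/ cannot be parsed into a legal (C)(C)V syllable (no codas are permitted; onsets may contain at most 2 consonants).
Each unlicensed consonant becomes the onset of a new syllable: /p/ → /pu/, /n/ → /nu/, /f/ → /fu/, /h/ → /hu/.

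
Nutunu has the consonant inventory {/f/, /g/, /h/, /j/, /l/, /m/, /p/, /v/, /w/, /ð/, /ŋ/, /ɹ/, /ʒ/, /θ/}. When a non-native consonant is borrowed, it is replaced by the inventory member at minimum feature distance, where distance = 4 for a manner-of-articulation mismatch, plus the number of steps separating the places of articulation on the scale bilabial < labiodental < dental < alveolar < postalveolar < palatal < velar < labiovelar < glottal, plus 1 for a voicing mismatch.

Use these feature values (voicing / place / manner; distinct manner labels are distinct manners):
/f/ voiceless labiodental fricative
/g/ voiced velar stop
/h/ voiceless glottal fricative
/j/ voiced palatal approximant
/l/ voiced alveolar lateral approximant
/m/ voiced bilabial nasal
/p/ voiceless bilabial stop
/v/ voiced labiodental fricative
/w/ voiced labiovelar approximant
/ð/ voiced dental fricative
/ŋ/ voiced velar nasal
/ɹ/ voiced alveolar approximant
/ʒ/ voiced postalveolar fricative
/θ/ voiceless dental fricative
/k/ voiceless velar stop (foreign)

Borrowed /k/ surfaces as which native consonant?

g

/g/ is closest: same manner (stop), place distance 0 (velar→velar), voicing differs (+1); total 1. Next closest is /ŋ/ at distance 5.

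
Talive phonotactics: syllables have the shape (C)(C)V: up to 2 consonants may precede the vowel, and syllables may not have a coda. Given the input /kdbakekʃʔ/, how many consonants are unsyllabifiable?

4

The consonants /k/, /k/, /ʃ/, /ʔ/ cannot be parsed into a legal (C)(C)V syllable (no codas are permitted; onsets may contain at most 2 consonants).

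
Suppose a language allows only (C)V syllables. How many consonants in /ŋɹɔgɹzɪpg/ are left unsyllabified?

Under (C)V, the unsyllabifiable consonants are /ŋ/, /g/, /ɹ/, /p/, /g/ (no codas are permitted; onsets are limited to one consonant).

5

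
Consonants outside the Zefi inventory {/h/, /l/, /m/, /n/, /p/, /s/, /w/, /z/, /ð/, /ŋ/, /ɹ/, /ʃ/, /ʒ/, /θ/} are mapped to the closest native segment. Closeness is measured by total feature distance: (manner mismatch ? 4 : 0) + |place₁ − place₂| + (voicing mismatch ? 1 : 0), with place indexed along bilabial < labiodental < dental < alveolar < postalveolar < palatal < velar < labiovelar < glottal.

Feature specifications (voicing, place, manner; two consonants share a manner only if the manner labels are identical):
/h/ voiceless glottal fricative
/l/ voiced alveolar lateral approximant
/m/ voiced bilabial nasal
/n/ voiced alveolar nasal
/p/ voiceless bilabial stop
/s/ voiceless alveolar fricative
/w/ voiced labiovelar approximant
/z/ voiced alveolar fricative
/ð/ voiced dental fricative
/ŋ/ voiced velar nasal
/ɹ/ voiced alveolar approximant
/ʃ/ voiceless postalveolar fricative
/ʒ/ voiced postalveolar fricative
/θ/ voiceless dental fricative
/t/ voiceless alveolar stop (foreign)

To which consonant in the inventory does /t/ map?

/p/ is closest: same manner (stop), place distance 3 (alveolar→bilabial), same voicing; total 3. Next closest is /s/ at distance 4.

p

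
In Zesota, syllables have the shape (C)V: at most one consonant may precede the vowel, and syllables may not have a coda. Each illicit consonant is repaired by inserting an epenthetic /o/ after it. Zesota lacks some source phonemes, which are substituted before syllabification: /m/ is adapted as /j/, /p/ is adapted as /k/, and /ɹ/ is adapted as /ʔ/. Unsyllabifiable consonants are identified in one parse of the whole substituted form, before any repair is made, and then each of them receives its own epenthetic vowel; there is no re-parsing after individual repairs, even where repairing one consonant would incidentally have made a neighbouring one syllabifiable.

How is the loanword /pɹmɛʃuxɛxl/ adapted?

Substitution: /p/ → /k/, /ɹ/ → /ʔ/, /m/ → /j/, giving /kʔjɛʃuxɛxl/.
The consonants /k/, /ʔ/, /x/, /l/ cannot be parsed into a legal (C)V syllable (no codas are permitted; onsets are limited to one consonant).
Epenthesis after each stranded consonant: /k/ → /ko/, /ʔ/ → /ʔo/, /x/ → /xo/, /l/ → /lo/.

koʔojɛʃuxɛxolo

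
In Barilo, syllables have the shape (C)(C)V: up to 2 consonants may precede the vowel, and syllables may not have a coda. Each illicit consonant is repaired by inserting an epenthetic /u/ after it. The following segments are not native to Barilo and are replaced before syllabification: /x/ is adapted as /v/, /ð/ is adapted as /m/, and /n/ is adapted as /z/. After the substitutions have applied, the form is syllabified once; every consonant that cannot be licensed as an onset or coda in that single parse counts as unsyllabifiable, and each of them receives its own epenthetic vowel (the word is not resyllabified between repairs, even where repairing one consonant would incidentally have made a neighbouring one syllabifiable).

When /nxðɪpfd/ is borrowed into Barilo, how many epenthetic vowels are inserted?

After substitution the input is /zvmɪpfd/.
The unsyllabifiable consonants are /z/, /p/, /f/, /d/; each receives one epenthetic vowel.

4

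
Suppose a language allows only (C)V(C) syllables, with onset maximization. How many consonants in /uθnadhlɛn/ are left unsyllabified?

1

Under (C)V(C), the unsyllabifiable consonants are /h/ (at most one coda consonant is licensed; onsets are limited to one consonant).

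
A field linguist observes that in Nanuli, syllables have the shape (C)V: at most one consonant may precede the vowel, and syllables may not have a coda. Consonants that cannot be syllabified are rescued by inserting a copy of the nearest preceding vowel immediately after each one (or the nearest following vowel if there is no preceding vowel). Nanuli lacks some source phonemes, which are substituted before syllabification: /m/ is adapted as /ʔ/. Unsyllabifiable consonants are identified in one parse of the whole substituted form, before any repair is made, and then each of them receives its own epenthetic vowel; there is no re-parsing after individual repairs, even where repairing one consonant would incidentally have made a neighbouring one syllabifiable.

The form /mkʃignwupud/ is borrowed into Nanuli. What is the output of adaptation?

ʔikiʃiginiwupudu

Substitution: /m/ → /ʔ/, giving /ʔkʃignwupud/.
Under (C)V, the unsyllabifiable consonants are /ʔ/, /k/, /g/, /n/, /d/ (no codas are permitted; onsets are limited to one consonant).
Inserting the epenthetic vowel yields /ʔ/ → /ʔi/, /k/ → /ki/, /g/ → /gi/, /n/ → /ni/, /d/ → /du/.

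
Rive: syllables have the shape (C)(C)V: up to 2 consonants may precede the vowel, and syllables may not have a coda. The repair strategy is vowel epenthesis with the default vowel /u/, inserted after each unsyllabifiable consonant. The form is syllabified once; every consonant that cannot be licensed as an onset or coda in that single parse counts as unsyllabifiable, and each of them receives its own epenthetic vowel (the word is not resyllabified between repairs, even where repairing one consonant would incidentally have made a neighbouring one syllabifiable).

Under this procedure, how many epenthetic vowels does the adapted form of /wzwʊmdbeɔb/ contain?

3

The unsyllabifiable consonants are /w/, /m/, /b/; each receives one epenthetic vowel.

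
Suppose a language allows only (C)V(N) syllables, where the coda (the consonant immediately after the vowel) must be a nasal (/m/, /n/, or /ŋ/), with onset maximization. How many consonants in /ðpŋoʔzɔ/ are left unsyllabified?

The consonants /ð/, /p/, /ʔ/ cannot be parsed into a legal (C)V(N) syllable (only a nasal (/m/, /n/, or /ŋ/) is licensed in coda position; onsets are limited to one consonant).

3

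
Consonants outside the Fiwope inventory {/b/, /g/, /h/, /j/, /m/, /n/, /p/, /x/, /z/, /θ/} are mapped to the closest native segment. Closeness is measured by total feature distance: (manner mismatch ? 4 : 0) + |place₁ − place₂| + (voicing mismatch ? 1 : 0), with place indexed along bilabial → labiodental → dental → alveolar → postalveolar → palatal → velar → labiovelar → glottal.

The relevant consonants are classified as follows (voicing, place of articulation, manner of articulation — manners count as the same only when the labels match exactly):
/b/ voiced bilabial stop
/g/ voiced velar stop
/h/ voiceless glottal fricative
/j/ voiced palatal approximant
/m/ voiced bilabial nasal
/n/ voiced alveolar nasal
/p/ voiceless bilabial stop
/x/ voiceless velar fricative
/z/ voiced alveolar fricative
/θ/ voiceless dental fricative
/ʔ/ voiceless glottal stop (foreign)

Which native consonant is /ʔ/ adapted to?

g

/g/ is closest: same manner (stop), place distance 2 (glottal→velar), voicing differs (+1); total 3. Next closest is /h/ at distance 4.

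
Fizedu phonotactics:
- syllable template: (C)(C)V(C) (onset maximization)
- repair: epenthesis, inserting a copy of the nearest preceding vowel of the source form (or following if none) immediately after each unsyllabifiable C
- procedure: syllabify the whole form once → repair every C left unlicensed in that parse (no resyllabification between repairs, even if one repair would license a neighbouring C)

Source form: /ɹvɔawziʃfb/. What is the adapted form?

Syllabifying with onset maximization leaves /f/, /b/ stranded (at most one coda consonant is licensed; onsets may contain at most 2 consonants).
Inserting the epenthetic vowel yields /f/ → /fi/, /b/ → /bi/.

ɹvɔawziʃfibi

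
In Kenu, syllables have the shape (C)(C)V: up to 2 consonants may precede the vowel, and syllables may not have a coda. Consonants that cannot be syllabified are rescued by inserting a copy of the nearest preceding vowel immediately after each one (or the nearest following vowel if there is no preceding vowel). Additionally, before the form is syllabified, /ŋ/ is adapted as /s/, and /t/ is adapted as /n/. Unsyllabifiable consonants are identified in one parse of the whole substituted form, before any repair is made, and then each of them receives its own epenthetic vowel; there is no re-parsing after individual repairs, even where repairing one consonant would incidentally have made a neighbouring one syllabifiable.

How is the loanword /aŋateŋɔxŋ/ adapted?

Substitution: /ŋ/ → /s/, /t/ → /n/, giving /asanesɔxs/.
Syllabifying with onset maximization leaves /x/, /s/ stranded (no codas are permitted; onsets may contain at most 2 consonants).
Epenthesis after each stranded consonant: /x/ → /xɔ/, /s/ → /sɔ/.

asanesɔxɔsɔ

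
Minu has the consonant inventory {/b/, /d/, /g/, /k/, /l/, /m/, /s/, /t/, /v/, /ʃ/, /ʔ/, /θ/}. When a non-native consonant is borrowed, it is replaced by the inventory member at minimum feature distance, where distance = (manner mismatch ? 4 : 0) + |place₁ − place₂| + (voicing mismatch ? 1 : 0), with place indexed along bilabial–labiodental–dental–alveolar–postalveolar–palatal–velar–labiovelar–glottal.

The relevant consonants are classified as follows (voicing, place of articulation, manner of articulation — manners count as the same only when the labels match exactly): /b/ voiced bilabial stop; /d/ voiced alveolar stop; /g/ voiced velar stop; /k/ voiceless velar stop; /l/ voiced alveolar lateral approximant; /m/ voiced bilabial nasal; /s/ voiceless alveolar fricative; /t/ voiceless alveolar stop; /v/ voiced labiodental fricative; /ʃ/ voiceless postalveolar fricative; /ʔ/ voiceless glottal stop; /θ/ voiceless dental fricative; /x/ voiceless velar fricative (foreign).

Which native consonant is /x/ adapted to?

/ʃ/ is closest: same manner (fricative), place distance 2 (velar→postalveolar), same voicing; total 2. Next closest is /s/ at distance 3.

ʃ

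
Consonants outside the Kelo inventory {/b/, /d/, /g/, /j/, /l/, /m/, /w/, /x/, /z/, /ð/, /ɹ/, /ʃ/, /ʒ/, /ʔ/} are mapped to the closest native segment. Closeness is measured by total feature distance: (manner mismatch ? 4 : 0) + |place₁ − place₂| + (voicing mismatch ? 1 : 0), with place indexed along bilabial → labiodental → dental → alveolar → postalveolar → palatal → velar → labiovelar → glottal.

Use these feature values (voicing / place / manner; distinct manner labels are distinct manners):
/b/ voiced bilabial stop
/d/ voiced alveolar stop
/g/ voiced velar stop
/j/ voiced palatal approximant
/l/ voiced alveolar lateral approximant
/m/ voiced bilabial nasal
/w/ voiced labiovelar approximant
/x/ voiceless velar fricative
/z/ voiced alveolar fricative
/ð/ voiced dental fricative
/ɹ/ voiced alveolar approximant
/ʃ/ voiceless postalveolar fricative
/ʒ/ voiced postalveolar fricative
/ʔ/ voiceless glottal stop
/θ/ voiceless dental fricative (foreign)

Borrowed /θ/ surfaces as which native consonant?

/ð/ is closest: same manner (fricative), place distance 0 (dental→dental), voicing differs (+1); total 1. Next closest is /z/ at distance 2.

ð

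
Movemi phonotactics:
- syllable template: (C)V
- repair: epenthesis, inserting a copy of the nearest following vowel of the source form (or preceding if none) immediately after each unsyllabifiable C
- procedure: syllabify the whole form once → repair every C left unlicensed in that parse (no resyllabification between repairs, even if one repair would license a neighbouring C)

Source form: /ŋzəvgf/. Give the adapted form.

ŋəzəvəgəfə

The consonants /ŋ/, /v/, /g/, /f/ cannot be parsed into a legal (C)V syllable (no codas are permitted; onsets are limited to one consonant).
Each unlicensed consonant becomes the onset of a new syllable: /ŋ/ → /ŋə/, /v/ → /və/, /g/ → /gə/, /f/ → /fə/.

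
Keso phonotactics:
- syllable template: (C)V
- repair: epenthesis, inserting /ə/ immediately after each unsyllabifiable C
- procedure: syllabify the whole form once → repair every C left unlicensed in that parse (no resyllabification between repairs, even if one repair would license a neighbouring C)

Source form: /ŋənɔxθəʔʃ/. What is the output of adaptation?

ŋənɔxəθəʔəʃə

The consonants /x/, /ʔ/, /ʃ/ cannot be parsed into a legal (C)V syllable (no codas are permitted; onsets are limited to one consonant).
Epenthesis after each stranded consonant: /x/ → /xə/, /ʔ/ → /ʔə/, /ʃ/ → /ʃə/.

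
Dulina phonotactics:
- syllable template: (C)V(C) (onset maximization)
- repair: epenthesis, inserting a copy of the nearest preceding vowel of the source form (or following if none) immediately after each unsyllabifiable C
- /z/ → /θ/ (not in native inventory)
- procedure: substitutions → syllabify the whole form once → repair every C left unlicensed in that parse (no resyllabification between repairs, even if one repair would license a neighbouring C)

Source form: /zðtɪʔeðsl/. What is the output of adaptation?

Substitution: /z/ → /θ/, giving /θðtɪʔeðsl/.
Syllabifying with onset maximization leaves /θ/, /ð/, /s/, /l/ stranded (at most one coda consonant is licensed; onsets are limited to one consonant).
Each unlicensed consonant becomes the onset of a new syllable: /θ/ → /θɪ/, /ð/ → /ðɪ/, /s/ → /se/, /l/ → /le/.

θɪðɪtɪʔeðsele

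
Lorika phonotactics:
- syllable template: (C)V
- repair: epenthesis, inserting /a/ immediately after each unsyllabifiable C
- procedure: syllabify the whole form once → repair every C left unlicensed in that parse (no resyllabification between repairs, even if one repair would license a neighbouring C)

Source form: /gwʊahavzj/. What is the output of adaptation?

Syllabifying with onset maximization leaves /g/, /v/, /z/, /j/ stranded (no codas are permitted; onsets are limited to one consonant).
Each unlicensed consonant becomes the onset of a new syllable: /g/ → /ga/, /v/ → /va/, /z/ → /za/, /j/ → /ja/.

gawʊahavazaja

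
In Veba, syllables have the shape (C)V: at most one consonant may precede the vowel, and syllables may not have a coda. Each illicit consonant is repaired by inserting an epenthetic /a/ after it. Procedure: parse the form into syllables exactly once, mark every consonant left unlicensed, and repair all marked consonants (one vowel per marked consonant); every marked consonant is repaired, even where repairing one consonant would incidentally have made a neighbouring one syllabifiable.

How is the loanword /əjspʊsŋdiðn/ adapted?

əjasapʊsaŋadiðana

Under (C)V, the unsyllabifiable consonants are /j/, /s/, /s/, /ŋ/, /ð/, /n/ (no codas are permitted; onsets are limited to one consonant).
Each unlicensed consonant becomes the onset of a new syllable: /j/ → /ja/, /s/ → /sa/, /s/ → /sa/, /ŋ/ → /ŋa/, /ð/ → /ða/, /n/ → /na/.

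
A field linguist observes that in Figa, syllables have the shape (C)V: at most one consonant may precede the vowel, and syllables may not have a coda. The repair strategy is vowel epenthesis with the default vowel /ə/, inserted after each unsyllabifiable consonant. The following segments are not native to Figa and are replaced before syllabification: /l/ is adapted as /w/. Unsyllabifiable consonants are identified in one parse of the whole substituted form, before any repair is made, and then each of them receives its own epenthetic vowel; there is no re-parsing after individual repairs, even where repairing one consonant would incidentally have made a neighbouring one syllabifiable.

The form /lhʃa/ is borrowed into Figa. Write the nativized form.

wəhəʃa

Substitution: /l/ → /w/, giving /whʃa/.
The consonants /w/, /h/ cannot be parsed into a legal (C)V syllable (no codas are permitted; onsets are limited to one consonant).
Epenthesis after each stranded consonant: /w/ → /wə/, /h/ → /hə/.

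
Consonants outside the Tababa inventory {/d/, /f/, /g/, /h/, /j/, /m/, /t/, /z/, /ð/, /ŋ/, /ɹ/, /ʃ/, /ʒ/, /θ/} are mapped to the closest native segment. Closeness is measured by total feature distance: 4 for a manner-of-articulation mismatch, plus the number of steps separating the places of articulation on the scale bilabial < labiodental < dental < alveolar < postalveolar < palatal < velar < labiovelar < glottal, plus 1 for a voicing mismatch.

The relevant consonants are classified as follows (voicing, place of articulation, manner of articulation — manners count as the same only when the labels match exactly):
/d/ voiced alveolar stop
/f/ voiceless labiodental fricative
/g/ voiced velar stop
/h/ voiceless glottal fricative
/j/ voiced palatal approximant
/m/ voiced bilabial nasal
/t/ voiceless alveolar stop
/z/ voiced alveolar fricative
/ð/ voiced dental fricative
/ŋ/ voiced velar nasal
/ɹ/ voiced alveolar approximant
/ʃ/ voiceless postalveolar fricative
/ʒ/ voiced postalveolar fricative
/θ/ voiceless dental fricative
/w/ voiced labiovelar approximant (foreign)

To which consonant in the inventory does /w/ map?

j

/j/ is closest: same manner (approximant), place distance 2 (labiovelar→palatal), same voicing; total 2. Next closest is /ɹ/ at distance 4.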